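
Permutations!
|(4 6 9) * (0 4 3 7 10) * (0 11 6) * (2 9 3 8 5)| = |(0 4)(2 9 8 5)(3 7 10 11 6)| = 20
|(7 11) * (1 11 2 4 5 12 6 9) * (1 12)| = 6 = |(1 11 7 2 4 5)(6 9 12)|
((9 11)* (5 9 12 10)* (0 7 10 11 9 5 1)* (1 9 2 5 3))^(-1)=(0 1 3 5 2 9 10 7)(11 12)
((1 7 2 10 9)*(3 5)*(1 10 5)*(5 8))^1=((1 7 2 8 5 3)(9 10))^1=(1 7 2 8 5 3)(9 10)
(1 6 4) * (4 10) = (1 6 10 4) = [0, 6, 2, 3, 1, 5, 10, 7, 8, 9, 4]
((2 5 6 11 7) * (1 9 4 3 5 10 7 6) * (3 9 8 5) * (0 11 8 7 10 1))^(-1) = ((0 11 6 8 5)(1 7 2)(4 9))^(-1) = (0 5 8 6 11)(1 2 7)(4 9)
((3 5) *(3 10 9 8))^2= (3 10 8 5 9)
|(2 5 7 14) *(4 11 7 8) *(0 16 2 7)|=14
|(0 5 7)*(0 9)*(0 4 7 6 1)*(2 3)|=12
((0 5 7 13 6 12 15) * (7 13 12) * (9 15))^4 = (0 7)(5 12)(6 15)(9 13)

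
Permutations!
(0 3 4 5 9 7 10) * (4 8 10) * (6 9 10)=(0 3 8 6 9 7 4 5 10)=[3, 1, 2, 8, 5, 10, 9, 4, 6, 7, 0]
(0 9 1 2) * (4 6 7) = (0 9 1 2)(4 6 7) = [9, 2, 0, 3, 6, 5, 7, 4, 8, 1]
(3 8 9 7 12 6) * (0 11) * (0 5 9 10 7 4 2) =[11, 1, 0, 8, 2, 9, 3, 12, 10, 4, 7, 5, 6] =(0 11 5 9 4 2)(3 8 10 7 12 6)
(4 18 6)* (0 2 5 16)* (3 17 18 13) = (0 2 5 16)(3 17 18 6 4 13) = [2, 1, 5, 17, 13, 16, 4, 7, 8, 9, 10, 11, 12, 3, 14, 15, 0, 18, 6]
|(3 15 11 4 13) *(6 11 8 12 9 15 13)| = |(3 13)(4 6 11)(8 12 9 15)| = 12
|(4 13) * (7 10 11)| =|(4 13)(7 10 11)| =6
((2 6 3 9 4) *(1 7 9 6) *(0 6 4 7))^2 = (9)(0 3 2)(1 6 4)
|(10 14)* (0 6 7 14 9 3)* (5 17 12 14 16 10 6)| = |(0 5 17 12 14 6 7 16 10 9 3)| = 11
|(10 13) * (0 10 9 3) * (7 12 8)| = |(0 10 13 9 3)(7 12 8)| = 15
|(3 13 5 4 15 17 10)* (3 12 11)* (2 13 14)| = 11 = |(2 13 5 4 15 17 10 12 11 3 14)|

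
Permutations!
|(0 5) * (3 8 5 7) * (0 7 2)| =4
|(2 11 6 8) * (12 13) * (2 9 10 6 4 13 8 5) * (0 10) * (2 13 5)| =11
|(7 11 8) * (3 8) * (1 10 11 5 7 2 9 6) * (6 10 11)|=|(1 11 3 8 2 9 10 6)(5 7)|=8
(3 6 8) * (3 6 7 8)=(3 7 8 6)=[0, 1, 2, 7, 4, 5, 3, 8, 6]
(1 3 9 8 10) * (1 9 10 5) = (1 3 10 9 8 5) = [0, 3, 2, 10, 4, 1, 6, 7, 5, 8, 9]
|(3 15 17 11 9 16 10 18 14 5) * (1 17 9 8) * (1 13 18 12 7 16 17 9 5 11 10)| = 105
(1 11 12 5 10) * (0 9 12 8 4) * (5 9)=(0 5 10 1 11 8 4)(9 12)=[5, 11, 2, 3, 0, 10, 6, 7, 4, 12, 1, 8, 9]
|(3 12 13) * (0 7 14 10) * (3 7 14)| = 12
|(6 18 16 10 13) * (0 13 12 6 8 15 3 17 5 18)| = 12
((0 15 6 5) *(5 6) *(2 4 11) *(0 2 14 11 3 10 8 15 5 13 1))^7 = (0 15 3 5 13 10 2 1 8 4)(11 14)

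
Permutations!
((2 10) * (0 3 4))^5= ((0 3 4)(2 10))^5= (0 4 3)(2 10)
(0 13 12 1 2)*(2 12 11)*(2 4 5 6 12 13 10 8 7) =[10, 13, 0, 3, 5, 6, 12, 2, 7, 9, 8, 4, 1, 11] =(0 10 8 7 2)(1 13 11 4 5 6 12)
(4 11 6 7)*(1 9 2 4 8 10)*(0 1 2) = (0 1 9)(2 4 11 6 7 8 10) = [1, 9, 4, 3, 11, 5, 7, 8, 10, 0, 2, 6]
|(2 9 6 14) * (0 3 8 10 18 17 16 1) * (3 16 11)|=|(0 16 1)(2 9 6 14)(3 8 10 18 17 11)|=12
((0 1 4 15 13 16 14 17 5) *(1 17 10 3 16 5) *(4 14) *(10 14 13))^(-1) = (0 5 13 1 17)(3 10 15 4 16)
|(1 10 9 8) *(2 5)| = |(1 10 9 8)(2 5)| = 4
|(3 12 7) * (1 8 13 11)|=|(1 8 13 11)(3 12 7)|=12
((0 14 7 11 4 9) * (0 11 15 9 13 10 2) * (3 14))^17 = (0 11 3 4 14 13 7 10 15 2 9)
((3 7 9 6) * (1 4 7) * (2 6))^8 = ((1 4 7 9 2 6 3))^8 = (1 4 7 9 2 6 3)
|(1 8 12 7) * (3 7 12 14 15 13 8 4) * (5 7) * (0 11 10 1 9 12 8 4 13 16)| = |(0 11 10 1 13 4 3 5 7 9 12 8 14 15 16)| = 15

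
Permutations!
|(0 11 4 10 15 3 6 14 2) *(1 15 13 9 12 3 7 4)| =14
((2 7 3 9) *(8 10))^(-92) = ((2 7 3 9)(8 10))^(-92) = (10)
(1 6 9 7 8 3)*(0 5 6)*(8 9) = (0 5 6 8 3 1)(7 9) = [5, 0, 2, 1, 4, 6, 8, 9, 3, 7]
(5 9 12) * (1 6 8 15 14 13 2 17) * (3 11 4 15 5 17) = [0, 6, 3, 11, 15, 9, 8, 7, 5, 12, 10, 4, 17, 2, 13, 14, 16, 1] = (1 6 8 5 9 12 17)(2 3 11 4 15 14 13)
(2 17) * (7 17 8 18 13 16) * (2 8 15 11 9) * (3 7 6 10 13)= (2 15 11 9)(3 7 17 8 18)(6 10 13 16)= [0, 1, 15, 7, 4, 5, 10, 17, 18, 2, 13, 9, 12, 16, 14, 11, 6, 8, 3]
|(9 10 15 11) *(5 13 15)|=6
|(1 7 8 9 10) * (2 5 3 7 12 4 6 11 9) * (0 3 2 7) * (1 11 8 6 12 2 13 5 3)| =|(0 1 2 3)(4 12)(5 13)(6 8 7)(9 10 11)| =12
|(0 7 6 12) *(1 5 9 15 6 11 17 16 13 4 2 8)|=|(0 7 11 17 16 13 4 2 8 1 5 9 15 6 12)|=15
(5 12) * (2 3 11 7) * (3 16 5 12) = [0, 1, 16, 11, 4, 3, 6, 2, 8, 9, 10, 7, 12, 13, 14, 15, 5] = (2 16 5 3 11 7)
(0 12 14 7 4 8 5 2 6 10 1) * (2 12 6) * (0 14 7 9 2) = (0 6 10 1 14 9 2)(4 8 5 12 7) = [6, 14, 0, 3, 8, 12, 10, 4, 5, 2, 1, 11, 7, 13, 9]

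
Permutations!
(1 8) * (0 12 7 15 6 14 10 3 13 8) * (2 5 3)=[12, 0, 5, 13, 4, 3, 14, 15, 1, 9, 2, 11, 7, 8, 10, 6]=(0 12 7 15 6 14 10 2 5 3 13 8 1)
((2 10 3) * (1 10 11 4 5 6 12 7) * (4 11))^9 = ((1 10 3 2 4 5 6 12 7))^9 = (12)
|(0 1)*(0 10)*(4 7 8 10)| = |(0 1 4 7 8 10)| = 6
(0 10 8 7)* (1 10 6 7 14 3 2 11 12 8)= [6, 10, 11, 2, 4, 5, 7, 0, 14, 9, 1, 12, 8, 13, 3]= (0 6 7)(1 10)(2 11 12 8 14 3)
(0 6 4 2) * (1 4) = (0 6 1 4 2) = [6, 4, 0, 3, 2, 5, 1]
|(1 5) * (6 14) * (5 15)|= 6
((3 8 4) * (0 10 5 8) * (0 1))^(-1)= (0 1 3 4 8 5 10)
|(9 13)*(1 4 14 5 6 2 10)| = 14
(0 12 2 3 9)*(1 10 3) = [12, 10, 1, 9, 4, 5, 6, 7, 8, 0, 3, 11, 2] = (0 12 2 1 10 3 9)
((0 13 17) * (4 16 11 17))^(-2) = ((0 13 4 16 11 17))^(-2) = (0 11 4)(13 17 16)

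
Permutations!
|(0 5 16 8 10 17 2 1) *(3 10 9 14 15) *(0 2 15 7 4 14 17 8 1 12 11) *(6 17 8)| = |(0 5 16 1 2 12 11)(3 10 6 17 15)(4 14 7)(8 9)| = 210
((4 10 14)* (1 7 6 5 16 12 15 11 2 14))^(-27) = (1 14 15 5)(2 12 6 10)(4 11 16 7)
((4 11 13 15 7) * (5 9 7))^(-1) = ((4 11 13 15 5 9 7))^(-1) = (4 7 9 5 15 13 11)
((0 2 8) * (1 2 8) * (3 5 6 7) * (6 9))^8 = (3 6 5 7 9)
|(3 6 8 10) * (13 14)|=|(3 6 8 10)(13 14)|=4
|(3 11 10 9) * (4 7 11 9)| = 4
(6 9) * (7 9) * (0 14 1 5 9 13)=[14, 5, 2, 3, 4, 9, 7, 13, 8, 6, 10, 11, 12, 0, 1]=(0 14 1 5 9 6 7 13)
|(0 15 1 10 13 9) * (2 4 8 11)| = 12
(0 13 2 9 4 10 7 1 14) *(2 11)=(0 13 11 2 9 4 10 7 1 14)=[13, 14, 9, 3, 10, 5, 6, 1, 8, 4, 7, 2, 12, 11, 0]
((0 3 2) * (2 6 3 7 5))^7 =((0 7 5 2)(3 6))^7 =(0 2 5 7)(3 6)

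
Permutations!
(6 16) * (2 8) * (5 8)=(2 5 8)(6 16)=[0, 1, 5, 3, 4, 8, 16, 7, 2, 9, 10, 11, 12, 13, 14, 15, 6]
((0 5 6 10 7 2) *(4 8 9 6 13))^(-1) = (0 2 7 10 6 9 8 4 13 5)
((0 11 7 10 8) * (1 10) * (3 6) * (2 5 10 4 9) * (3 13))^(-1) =((0 11 7 1 4 9 2 5 10 8)(3 6 13))^(-1) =(0 8 10 5 2 9 4 1 7 11)(3 13 6)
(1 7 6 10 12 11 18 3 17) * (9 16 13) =(1 7 6 10 12 11 18 3 17)(9 16 13) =[0, 7, 2, 17, 4, 5, 10, 6, 8, 16, 12, 18, 11, 9, 14, 15, 13, 1, 3]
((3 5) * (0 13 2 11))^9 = (0 13 2 11)(3 5)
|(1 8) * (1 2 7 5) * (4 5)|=|(1 8 2 7 4 5)|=6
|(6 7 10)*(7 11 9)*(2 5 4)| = 15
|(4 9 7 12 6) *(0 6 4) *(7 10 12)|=|(0 6)(4 9 10 12)|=4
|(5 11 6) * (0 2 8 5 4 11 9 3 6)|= |(0 2 8 5 9 3 6 4 11)|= 9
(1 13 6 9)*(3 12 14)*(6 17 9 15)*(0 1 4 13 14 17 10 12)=(0 1 14 3)(4 13 10 12 17 9)(6 15)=[1, 14, 2, 0, 13, 5, 15, 7, 8, 4, 12, 11, 17, 10, 3, 6, 16, 9]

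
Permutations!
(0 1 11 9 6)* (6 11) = [1, 6, 2, 3, 4, 5, 0, 7, 8, 11, 10, 9] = (0 1 6)(9 11)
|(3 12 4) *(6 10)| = 6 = |(3 12 4)(6 10)|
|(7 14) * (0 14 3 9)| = |(0 14 7 3 9)| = 5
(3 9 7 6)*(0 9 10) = (0 9 7 6 3 10) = [9, 1, 2, 10, 4, 5, 3, 6, 8, 7, 0]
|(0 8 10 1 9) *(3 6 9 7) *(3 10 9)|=|(0 8 9)(1 7 10)(3 6)|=6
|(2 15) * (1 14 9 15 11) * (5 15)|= |(1 14 9 5 15 2 11)|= 7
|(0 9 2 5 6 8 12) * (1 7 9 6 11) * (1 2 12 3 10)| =|(0 6 8 3 10 1 7 9 12)(2 5 11)| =9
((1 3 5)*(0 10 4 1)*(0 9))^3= (0 1 9 4 5 10 3)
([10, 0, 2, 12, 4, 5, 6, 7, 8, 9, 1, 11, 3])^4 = (12)(0 10 1)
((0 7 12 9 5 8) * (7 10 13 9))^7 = (0 10 13 9 5 8)(7 12)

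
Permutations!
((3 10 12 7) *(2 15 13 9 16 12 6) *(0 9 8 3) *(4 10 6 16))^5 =((0 9 4 10 16 12 7)(2 15 13 8 3 6))^5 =(0 12 10 9 7 16 4)(2 6 3 8 13 15)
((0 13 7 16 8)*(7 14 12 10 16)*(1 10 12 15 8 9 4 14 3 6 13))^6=(0 14 16)(1 15 9)(4 10 8)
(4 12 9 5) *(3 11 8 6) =(3 11 8 6)(4 12 9 5) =[0, 1, 2, 11, 12, 4, 3, 7, 6, 5, 10, 8, 9]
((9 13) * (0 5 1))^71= (0 1 5)(9 13)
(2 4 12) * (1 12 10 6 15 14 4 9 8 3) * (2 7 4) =[0, 12, 9, 1, 10, 5, 15, 4, 3, 8, 6, 11, 7, 13, 2, 14] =(1 12 7 4 10 6 15 14 2 9 8 3)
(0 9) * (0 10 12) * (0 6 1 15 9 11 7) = [11, 15, 2, 3, 4, 5, 1, 0, 8, 10, 12, 7, 6, 13, 14, 9] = (0 11 7)(1 15 9 10 12 6)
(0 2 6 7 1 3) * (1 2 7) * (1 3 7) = (0 1 7 2 6 3) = [1, 7, 6, 0, 4, 5, 3, 2]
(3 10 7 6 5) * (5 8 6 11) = (3 10 7 11 5)(6 8) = [0, 1, 2, 10, 4, 3, 8, 11, 6, 9, 7, 5]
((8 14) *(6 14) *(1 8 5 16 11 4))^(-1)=(1 4 11 16 5 14 6 8)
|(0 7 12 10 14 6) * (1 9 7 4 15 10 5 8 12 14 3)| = 30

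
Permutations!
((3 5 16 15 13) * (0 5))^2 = ((0 5 16 15 13 3))^2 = (0 16 13)(3 5 15)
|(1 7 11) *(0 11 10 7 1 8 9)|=4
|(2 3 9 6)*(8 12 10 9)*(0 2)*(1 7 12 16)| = |(0 2 3 8 16 1 7 12 10 9 6)| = 11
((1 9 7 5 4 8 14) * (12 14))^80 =(14)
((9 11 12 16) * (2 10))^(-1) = (2 10)(9 16 12 11)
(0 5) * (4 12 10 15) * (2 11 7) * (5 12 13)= (0 12 10 15 4 13 5)(2 11 7)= [12, 1, 11, 3, 13, 0, 6, 2, 8, 9, 15, 7, 10, 5, 14, 4]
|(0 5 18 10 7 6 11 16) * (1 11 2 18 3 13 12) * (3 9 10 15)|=|(0 5 9 10 7 6 2 18 15 3 13 12 1 11 16)|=15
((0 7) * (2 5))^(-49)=(0 7)(2 5)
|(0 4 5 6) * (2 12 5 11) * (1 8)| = 14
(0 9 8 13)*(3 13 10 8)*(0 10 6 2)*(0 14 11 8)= [9, 1, 14, 13, 4, 5, 2, 7, 6, 3, 0, 8, 12, 10, 11]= (0 9 3 13 10)(2 14 11 8 6)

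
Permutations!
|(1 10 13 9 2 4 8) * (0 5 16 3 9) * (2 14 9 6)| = 22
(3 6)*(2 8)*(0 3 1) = (0 3 6 1)(2 8) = [3, 0, 8, 6, 4, 5, 1, 7, 2]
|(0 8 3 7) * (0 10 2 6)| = |(0 8 3 7 10 2 6)| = 7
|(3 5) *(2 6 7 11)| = 4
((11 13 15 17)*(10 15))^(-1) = (10 13 11 17 15)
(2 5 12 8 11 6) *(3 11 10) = (2 5 12 8 10 3 11 6) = [0, 1, 5, 11, 4, 12, 2, 7, 10, 9, 3, 6, 8]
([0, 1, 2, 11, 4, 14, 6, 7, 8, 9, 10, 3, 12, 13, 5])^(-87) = (3 11)(5 14)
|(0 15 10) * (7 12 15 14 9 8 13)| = |(0 14 9 8 13 7 12 15 10)| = 9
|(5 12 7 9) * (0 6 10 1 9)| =|(0 6 10 1 9 5 12 7)| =8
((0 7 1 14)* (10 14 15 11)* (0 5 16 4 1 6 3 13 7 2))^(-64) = (16) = ((0 2)(1 15 11 10 14 5 16 4)(3 13 7 6))^(-64)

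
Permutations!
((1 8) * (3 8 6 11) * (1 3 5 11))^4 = (11)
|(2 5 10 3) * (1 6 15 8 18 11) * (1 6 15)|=12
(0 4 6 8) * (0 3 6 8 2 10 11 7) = [4, 1, 10, 6, 8, 5, 2, 0, 3, 9, 11, 7] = (0 4 8 3 6 2 10 11 7)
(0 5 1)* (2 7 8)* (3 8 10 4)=(0 5 1)(2 7 10 4 3 8)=[5, 0, 7, 8, 3, 1, 6, 10, 2, 9, 4]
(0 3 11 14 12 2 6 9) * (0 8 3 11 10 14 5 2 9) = [11, 1, 6, 10, 4, 2, 0, 7, 3, 8, 14, 5, 9, 13, 12] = (0 11 5 2 6)(3 10 14 12 9 8)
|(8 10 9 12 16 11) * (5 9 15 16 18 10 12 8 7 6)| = 11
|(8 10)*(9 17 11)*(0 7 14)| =6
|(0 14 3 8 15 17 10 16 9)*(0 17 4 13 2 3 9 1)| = |(0 14 9 17 10 16 1)(2 3 8 15 4 13)| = 42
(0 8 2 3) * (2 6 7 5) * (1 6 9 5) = [8, 6, 3, 0, 4, 2, 7, 1, 9, 5] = (0 8 9 5 2 3)(1 6 7)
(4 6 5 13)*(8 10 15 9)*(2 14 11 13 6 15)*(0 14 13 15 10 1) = [14, 0, 13, 3, 10, 6, 5, 7, 1, 8, 2, 15, 12, 4, 11, 9] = (0 14 11 15 9 8 1)(2 13 4 10)(5 6)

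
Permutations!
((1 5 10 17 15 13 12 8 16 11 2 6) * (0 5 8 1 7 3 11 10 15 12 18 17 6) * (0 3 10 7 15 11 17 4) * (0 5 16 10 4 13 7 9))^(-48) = (18)(1 15 11 12 6 5 17 10 4 3 8 7 2) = ((0 16 9)(1 8 10 6 15 7 4 5 11 2 3 17 12)(13 18))^(-48)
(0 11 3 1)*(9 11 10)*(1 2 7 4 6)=(0 10 9 11 3 2 7 4 6 1)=[10, 0, 7, 2, 6, 5, 1, 4, 8, 11, 9, 3]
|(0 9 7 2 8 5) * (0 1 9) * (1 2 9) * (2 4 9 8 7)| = 6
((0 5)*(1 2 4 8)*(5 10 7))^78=(0 7)(1 4)(2 8)(5 10)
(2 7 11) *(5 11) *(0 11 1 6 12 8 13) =(0 11 2 7 5 1 6 12 8 13) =[11, 6, 7, 3, 4, 1, 12, 5, 13, 9, 10, 2, 8, 0]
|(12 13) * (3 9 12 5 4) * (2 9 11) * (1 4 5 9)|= |(1 4 3 11 2)(9 12 13)|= 15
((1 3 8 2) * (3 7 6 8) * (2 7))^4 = (6 8 7)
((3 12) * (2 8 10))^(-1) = (2 10 8)(3 12)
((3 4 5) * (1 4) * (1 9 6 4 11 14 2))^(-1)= ((1 11 14 2)(3 9 6 4 5))^(-1)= (1 2 14 11)(3 5 4 6 9)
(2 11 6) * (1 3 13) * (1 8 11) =(1 3 13 8 11 6 2) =[0, 3, 1, 13, 4, 5, 2, 7, 11, 9, 10, 6, 12, 8]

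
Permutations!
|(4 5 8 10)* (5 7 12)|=6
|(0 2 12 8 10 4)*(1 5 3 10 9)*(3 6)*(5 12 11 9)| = 12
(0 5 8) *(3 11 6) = (0 5 8)(3 11 6) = [5, 1, 2, 11, 4, 8, 3, 7, 0, 9, 10, 6]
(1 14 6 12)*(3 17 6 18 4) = (1 14 18 4 3 17 6 12) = [0, 14, 2, 17, 3, 5, 12, 7, 8, 9, 10, 11, 1, 13, 18, 15, 16, 6, 4]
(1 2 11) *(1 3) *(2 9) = (1 9 2 11 3) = [0, 9, 11, 1, 4, 5, 6, 7, 8, 2, 10, 3]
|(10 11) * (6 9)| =|(6 9)(10 11)| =2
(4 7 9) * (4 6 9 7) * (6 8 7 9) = [0, 1, 2, 3, 4, 5, 6, 9, 7, 8] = (7 9 8)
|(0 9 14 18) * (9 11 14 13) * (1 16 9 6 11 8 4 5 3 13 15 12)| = 10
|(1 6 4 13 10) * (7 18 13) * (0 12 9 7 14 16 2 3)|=14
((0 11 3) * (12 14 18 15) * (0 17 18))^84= (0 18)(3 12)(11 15)(14 17)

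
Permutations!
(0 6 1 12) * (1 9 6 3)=(0 3 1 12)(6 9)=[3, 12, 2, 1, 4, 5, 9, 7, 8, 6, 10, 11, 0]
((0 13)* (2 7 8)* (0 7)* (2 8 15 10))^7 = ((0 13 7 15 10 2))^7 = (0 13 7 15 10 2)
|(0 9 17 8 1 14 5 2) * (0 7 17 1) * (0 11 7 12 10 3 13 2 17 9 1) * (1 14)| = 40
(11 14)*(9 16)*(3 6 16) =[0, 1, 2, 6, 4, 5, 16, 7, 8, 3, 10, 14, 12, 13, 11, 15, 9] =(3 6 16 9)(11 14)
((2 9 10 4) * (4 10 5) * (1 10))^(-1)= ((1 10)(2 9 5 4))^(-1)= (1 10)(2 4 5 9)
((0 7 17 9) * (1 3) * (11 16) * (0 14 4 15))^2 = ((0 7 17 9 14 4 15)(1 3)(11 16))^2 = (0 17 14 15 7 9 4)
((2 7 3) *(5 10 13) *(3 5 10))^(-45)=(2 3 5 7)(10 13)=((2 7 5 3)(10 13))^(-45)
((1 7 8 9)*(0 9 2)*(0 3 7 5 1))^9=((0 9)(1 5)(2 3 7 8))^9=(0 9)(1 5)(2 3 7 8)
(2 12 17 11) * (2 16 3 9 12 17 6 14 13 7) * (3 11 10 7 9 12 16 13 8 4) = (2 17 10 7)(3 12 6 14 8 4)(9 16 11 13) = [0, 1, 17, 12, 3, 5, 14, 2, 4, 16, 7, 13, 6, 9, 8, 15, 11, 10]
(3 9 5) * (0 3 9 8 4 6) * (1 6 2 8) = [3, 6, 8, 1, 2, 9, 0, 7, 4, 5] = (0 3 1 6)(2 8 4)(5 9)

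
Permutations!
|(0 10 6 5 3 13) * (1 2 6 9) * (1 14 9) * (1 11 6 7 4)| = 28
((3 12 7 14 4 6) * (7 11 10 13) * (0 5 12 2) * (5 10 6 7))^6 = (14)(0 6 5)(2 11 13)(3 12 10)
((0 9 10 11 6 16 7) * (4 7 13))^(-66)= ((0 9 10 11 6 16 13 4 7))^(-66)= (0 13 11)(4 6 9)(7 16 10)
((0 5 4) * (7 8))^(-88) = (8)(0 4 5)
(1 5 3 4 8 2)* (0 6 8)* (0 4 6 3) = (0 3 6 8 2 1 5) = [3, 5, 1, 6, 4, 0, 8, 7, 2]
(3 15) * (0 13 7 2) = [13, 1, 0, 15, 4, 5, 6, 2, 8, 9, 10, 11, 12, 7, 14, 3] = (0 13 7 2)(3 15)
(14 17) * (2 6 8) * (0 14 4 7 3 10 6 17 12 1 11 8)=(0 14 12 1 11 8 2 17 4 7 3 10 6)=[14, 11, 17, 10, 7, 5, 0, 3, 2, 9, 6, 8, 1, 13, 12, 15, 16, 4]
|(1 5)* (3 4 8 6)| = 4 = |(1 5)(3 4 8 6)|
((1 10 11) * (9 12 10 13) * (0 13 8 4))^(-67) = ((0 13 9 12 10 11 1 8 4))^(-67) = (0 11 13 1 9 8 12 4 10)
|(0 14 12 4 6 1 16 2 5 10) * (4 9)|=11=|(0 14 12 9 4 6 1 16 2 5 10)|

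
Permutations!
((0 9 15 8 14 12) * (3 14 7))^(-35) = (0 3 15 12 7 9 14 8)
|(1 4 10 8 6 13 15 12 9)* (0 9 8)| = |(0 9 1 4 10)(6 13 15 12 8)| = 5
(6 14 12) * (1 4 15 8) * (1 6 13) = [0, 4, 2, 3, 15, 5, 14, 7, 6, 9, 10, 11, 13, 1, 12, 8] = (1 4 15 8 6 14 12 13)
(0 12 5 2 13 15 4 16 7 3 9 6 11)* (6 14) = (0 12 5 2 13 15 4 16 7 3 9 14 6 11) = [12, 1, 13, 9, 16, 2, 11, 3, 8, 14, 10, 0, 5, 15, 6, 4, 7]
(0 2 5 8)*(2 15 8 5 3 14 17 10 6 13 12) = [15, 1, 3, 14, 4, 5, 13, 7, 0, 9, 6, 11, 2, 12, 17, 8, 16, 10] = (0 15 8)(2 3 14 17 10 6 13 12)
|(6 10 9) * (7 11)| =|(6 10 9)(7 11)| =6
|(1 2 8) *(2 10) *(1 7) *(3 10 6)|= |(1 6 3 10 2 8 7)|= 7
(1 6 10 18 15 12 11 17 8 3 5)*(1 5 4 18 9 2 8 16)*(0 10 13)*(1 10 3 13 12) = (0 3 4 18 15 1 6 12 11 17 16 10 9 2 8 13) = [3, 6, 8, 4, 18, 5, 12, 7, 13, 2, 9, 17, 11, 0, 14, 1, 10, 16, 15]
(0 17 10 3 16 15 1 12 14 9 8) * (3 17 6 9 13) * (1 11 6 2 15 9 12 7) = (0 2 15 11 6 12 14 13 3 16 9 8)(1 7)(10 17) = [2, 7, 15, 16, 4, 5, 12, 1, 0, 8, 17, 6, 14, 3, 13, 11, 9, 10]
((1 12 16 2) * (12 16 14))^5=((1 16 2)(12 14))^5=(1 2 16)(12 14)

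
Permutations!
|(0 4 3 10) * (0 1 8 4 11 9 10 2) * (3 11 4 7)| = 10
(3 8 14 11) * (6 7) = (3 8 14 11)(6 7) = [0, 1, 2, 8, 4, 5, 7, 6, 14, 9, 10, 3, 12, 13, 11]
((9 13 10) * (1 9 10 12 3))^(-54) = ((1 9 13 12 3))^(-54) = (1 9 13 12 3)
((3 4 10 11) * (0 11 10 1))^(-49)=(0 11 3 4 1)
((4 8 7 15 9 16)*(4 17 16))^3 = ((4 8 7 15 9)(16 17))^3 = (4 15 8 9 7)(16 17)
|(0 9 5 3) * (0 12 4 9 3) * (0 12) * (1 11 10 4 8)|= 8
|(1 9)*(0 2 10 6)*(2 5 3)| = 6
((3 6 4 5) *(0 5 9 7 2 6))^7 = ((0 5 3)(2 6 4 9 7))^7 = (0 5 3)(2 4 7 6 9)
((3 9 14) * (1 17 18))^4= ((1 17 18)(3 9 14))^4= (1 17 18)(3 9 14)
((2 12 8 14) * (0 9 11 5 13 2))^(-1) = ((0 9 11 5 13 2 12 8 14))^(-1) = (0 14 8 12 2 13 5 11 9)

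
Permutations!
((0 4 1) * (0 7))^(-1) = ((0 4 1 7))^(-1) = (0 7 1 4)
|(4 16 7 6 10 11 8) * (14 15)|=|(4 16 7 6 10 11 8)(14 15)|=14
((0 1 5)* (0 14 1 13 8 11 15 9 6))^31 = ((0 13 8 11 15 9 6)(1 5 14))^31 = (0 11 6 8 9 13 15)(1 5 14)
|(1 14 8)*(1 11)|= 4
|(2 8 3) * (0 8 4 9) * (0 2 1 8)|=|(1 8 3)(2 4 9)|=3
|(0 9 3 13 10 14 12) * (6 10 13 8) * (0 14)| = 6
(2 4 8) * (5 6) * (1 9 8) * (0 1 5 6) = (0 1 9 8 2 4 5) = [1, 9, 4, 3, 5, 0, 6, 7, 2, 8]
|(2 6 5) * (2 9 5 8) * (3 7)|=|(2 6 8)(3 7)(5 9)|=6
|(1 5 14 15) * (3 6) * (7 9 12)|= 12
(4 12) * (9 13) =(4 12)(9 13) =[0, 1, 2, 3, 12, 5, 6, 7, 8, 13, 10, 11, 4, 9]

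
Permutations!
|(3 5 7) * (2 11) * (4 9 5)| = 10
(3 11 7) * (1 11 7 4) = (1 11 4)(3 7) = [0, 11, 2, 7, 1, 5, 6, 3, 8, 9, 10, 4]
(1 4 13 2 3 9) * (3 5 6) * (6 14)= (1 4 13 2 5 14 6 3 9)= [0, 4, 5, 9, 13, 14, 3, 7, 8, 1, 10, 11, 12, 2, 6]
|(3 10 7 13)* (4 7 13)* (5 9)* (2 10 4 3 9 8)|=|(2 10 13 9 5 8)(3 4 7)|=6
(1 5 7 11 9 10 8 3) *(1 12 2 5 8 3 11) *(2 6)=(1 8 11 9 10 3 12 6 2 5 7)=[0, 8, 5, 12, 4, 7, 2, 1, 11, 10, 3, 9, 6]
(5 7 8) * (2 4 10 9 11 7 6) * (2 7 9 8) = (2 4 10 8 5 6 7)(9 11) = [0, 1, 4, 3, 10, 6, 7, 2, 5, 11, 8, 9]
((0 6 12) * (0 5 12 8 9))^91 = (0 9 8 6)(5 12)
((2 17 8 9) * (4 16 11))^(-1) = ((2 17 8 9)(4 16 11))^(-1) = (2 9 8 17)(4 11 16)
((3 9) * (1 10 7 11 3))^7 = (1 10 7 11 3 9)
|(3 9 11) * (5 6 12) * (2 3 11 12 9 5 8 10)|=8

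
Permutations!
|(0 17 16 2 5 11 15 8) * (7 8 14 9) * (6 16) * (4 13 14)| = 14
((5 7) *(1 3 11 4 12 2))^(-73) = (1 2 12 4 11 3)(5 7)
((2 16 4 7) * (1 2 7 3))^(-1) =((1 2 16 4 3))^(-1) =(1 3 4 16 2)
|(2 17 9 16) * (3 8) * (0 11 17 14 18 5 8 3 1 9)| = 24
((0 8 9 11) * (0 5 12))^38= (0 9 5)(8 11 12)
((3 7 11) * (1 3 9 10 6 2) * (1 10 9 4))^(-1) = (1 4 11 7 3)(2 6 10)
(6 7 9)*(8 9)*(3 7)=(3 7 8 9 6)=[0, 1, 2, 7, 4, 5, 3, 8, 9, 6]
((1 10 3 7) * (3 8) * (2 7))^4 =(1 2 8)(3 10 7)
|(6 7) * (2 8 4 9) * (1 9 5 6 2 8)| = |(1 9 8 4 5 6 7 2)| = 8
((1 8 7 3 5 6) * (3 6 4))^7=(1 6 7 8)(3 5 4)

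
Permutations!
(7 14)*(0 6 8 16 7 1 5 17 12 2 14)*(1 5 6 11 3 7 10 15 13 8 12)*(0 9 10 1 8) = (0 11 3 7 9 10 15 13)(1 6 12 2 14 5 17 8 16) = [11, 6, 14, 7, 4, 17, 12, 9, 16, 10, 15, 3, 2, 0, 5, 13, 1, 8]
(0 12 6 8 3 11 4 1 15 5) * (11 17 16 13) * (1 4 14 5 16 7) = (0 12 6 8 3 17 7 1 15 16 13 11 14 5) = [12, 15, 2, 17, 4, 0, 8, 1, 3, 9, 10, 14, 6, 11, 5, 16, 13, 7]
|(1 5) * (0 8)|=|(0 8)(1 5)|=2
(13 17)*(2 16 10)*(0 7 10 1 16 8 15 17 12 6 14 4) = (0 7 10 2 8 15 17 13 12 6 14 4)(1 16) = [7, 16, 8, 3, 0, 5, 14, 10, 15, 9, 2, 11, 6, 12, 4, 17, 1, 13]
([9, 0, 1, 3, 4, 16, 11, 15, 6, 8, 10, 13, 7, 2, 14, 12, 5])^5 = (0 13 8 1 11 9 2 6)(5 16)(7 12 15)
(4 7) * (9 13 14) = (4 7)(9 13 14) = [0, 1, 2, 3, 7, 5, 6, 4, 8, 13, 10, 11, 12, 14, 9]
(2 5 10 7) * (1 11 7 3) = (1 11 7 2 5 10 3) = [0, 11, 5, 1, 4, 10, 6, 2, 8, 9, 3, 7]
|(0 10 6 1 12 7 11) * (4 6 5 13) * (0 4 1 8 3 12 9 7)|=13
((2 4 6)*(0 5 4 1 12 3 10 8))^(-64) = (0 12 4 10 2)(1 5 3 6 8)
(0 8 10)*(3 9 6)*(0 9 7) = (0 8 10 9 6 3 7) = [8, 1, 2, 7, 4, 5, 3, 0, 10, 6, 9]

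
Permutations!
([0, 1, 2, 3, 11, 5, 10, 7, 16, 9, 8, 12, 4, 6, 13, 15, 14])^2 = (4 12 11)(6 8 14)(10 16 13)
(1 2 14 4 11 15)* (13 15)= [0, 2, 14, 3, 11, 5, 6, 7, 8, 9, 10, 13, 12, 15, 4, 1]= (1 2 14 4 11 13 15)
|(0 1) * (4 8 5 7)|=|(0 1)(4 8 5 7)|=4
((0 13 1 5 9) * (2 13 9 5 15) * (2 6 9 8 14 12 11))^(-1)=(0 9 6 15 1 13 2 11 12 14 8)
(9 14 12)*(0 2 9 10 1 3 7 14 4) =[2, 3, 9, 7, 0, 5, 6, 14, 8, 4, 1, 11, 10, 13, 12] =(0 2 9 4)(1 3 7 14 12 10)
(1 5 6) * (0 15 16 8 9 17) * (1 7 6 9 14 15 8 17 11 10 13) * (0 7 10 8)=(1 5 9 11 8 14 15 16 17 7 6 10 13)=[0, 5, 2, 3, 4, 9, 10, 6, 14, 11, 13, 8, 12, 1, 15, 16, 17, 7]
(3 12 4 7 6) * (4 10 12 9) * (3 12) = (3 9 4 7 6 12 10) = [0, 1, 2, 9, 7, 5, 12, 6, 8, 4, 3, 11, 10]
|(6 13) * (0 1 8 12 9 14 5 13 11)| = 10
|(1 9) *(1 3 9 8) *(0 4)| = 2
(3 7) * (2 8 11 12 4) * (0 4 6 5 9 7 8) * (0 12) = (0 4 2 12 6 5 9 7 3 8 11) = [4, 1, 12, 8, 2, 9, 5, 3, 11, 7, 10, 0, 6]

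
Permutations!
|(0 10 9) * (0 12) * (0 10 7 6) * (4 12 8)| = |(0 7 6)(4 12 10 9 8)| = 15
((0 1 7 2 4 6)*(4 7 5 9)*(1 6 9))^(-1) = ((0 6)(1 5)(2 7)(4 9))^(-1) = (0 6)(1 5)(2 7)(4 9)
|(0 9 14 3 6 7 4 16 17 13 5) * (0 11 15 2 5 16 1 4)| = 12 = |(0 9 14 3 6 7)(1 4)(2 5 11 15)(13 16 17)|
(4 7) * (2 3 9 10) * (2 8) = (2 3 9 10 8)(4 7) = [0, 1, 3, 9, 7, 5, 6, 4, 2, 10, 8]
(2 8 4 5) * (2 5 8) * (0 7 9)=(0 7 9)(4 8)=[7, 1, 2, 3, 8, 5, 6, 9, 4, 0]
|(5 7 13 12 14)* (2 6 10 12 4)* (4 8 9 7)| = 28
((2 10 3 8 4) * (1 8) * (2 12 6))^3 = (1 12 10 8 6 3 4 2) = ((1 8 4 12 6 2 10 3))^3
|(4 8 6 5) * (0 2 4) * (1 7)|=6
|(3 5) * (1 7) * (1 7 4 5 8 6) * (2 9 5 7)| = 9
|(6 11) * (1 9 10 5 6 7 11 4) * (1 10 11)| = |(1 9 11 7)(4 10 5 6)| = 4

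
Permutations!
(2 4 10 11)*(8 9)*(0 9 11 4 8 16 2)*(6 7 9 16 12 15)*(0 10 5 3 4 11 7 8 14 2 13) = (0 16 13)(2 14)(3 4 5)(6 8 7 9 12 15)(10 11) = [16, 1, 14, 4, 5, 3, 8, 9, 7, 12, 11, 10, 15, 0, 2, 6, 13]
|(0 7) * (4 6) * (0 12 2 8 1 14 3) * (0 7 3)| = 8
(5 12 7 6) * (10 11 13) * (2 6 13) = (2 6 5 12 7 13 10 11) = [0, 1, 6, 3, 4, 12, 5, 13, 8, 9, 11, 2, 7, 10]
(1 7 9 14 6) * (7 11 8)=[0, 11, 2, 3, 4, 5, 1, 9, 7, 14, 10, 8, 12, 13, 6]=(1 11 8 7 9 14 6)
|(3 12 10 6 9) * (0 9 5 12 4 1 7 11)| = |(0 9 3 4 1 7 11)(5 12 10 6)| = 28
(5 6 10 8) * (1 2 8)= (1 2 8 5 6 10)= [0, 2, 8, 3, 4, 6, 10, 7, 5, 9, 1]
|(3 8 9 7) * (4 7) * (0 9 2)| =|(0 9 4 7 3 8 2)| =7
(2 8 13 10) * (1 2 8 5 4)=(1 2 5 4)(8 13 10)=[0, 2, 5, 3, 1, 4, 6, 7, 13, 9, 8, 11, 12, 10]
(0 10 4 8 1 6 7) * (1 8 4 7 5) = (0 10 7)(1 6 5) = [10, 6, 2, 3, 4, 1, 5, 0, 8, 9, 7]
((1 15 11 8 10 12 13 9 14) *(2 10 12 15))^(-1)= (1 14 9 13 12 8 11 15 10 2)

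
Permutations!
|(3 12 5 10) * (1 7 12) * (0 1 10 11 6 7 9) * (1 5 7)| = |(0 5 11 6 1 9)(3 10)(7 12)| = 6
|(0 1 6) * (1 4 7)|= 5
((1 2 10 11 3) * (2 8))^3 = (1 10)(2 3)(8 11)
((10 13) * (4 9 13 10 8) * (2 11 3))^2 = ((2 11 3)(4 9 13 8))^2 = (2 3 11)(4 13)(8 9)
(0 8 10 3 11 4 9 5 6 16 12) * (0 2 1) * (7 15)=(0 8 10 3 11 4 9 5 6 16 12 2 1)(7 15)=[8, 0, 1, 11, 9, 6, 16, 15, 10, 5, 3, 4, 2, 13, 14, 7, 12]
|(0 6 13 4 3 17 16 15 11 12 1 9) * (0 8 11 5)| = |(0 6 13 4 3 17 16 15 5)(1 9 8 11 12)| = 45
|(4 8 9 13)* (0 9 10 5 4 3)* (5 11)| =|(0 9 13 3)(4 8 10 11 5)| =20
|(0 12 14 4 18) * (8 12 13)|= 7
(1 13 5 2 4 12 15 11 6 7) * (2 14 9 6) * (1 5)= (1 13)(2 4 12 15 11)(5 14 9 6 7)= [0, 13, 4, 3, 12, 14, 7, 5, 8, 6, 10, 2, 15, 1, 9, 11]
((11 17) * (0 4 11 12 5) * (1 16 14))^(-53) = ((0 4 11 17 12 5)(1 16 14))^(-53) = (0 4 11 17 12 5)(1 16 14)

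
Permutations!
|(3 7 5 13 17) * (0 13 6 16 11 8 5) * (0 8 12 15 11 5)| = 6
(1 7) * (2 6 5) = (1 7)(2 6 5) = [0, 7, 6, 3, 4, 2, 5, 1]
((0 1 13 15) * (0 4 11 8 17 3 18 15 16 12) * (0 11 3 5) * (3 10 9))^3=((0 1 13 16 12 11 8 17 5)(3 18 15 4 10 9))^3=(0 16 8)(1 12 17)(3 4)(5 13 11)(9 15)(10 18)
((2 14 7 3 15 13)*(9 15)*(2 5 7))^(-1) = ((2 14)(3 9 15 13 5 7))^(-1) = (2 14)(3 7 5 13 15 9)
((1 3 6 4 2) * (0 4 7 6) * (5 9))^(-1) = (0 3 1 2 4)(5 9)(6 7)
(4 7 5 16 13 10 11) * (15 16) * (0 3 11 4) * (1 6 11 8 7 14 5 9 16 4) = [3, 6, 2, 8, 14, 15, 11, 9, 7, 16, 1, 0, 12, 10, 5, 4, 13] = (0 3 8 7 9 16 13 10 1 6 11)(4 14 5 15)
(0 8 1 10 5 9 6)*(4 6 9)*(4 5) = (0 8 1 10 4 6) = [8, 10, 2, 3, 6, 5, 0, 7, 1, 9, 4]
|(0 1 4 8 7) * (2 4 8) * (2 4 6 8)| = 6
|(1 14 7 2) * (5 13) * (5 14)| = |(1 5 13 14 7 2)| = 6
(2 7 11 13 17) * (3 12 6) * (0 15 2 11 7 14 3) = (0 15 2 14 3 12 6)(11 13 17) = [15, 1, 14, 12, 4, 5, 0, 7, 8, 9, 10, 13, 6, 17, 3, 2, 16, 11]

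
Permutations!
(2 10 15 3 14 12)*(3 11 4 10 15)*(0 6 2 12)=(0 6 2 15 11 4 10 3 14)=[6, 1, 15, 14, 10, 5, 2, 7, 8, 9, 3, 4, 12, 13, 0, 11]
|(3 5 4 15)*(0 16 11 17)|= |(0 16 11 17)(3 5 4 15)|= 4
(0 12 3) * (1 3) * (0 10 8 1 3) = [12, 0, 2, 10, 4, 5, 6, 7, 1, 9, 8, 11, 3] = (0 12 3 10 8 1)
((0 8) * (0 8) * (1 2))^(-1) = (8)(1 2)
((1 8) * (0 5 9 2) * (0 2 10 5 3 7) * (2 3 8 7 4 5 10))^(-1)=((10)(0 8 1 7)(2 3 4 5 9))^(-1)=(10)(0 7 1 8)(2 9 5 4 3)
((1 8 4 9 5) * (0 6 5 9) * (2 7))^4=((9)(0 6 5 1 8 4)(2 7))^4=(9)(0 8 5)(1 6 4)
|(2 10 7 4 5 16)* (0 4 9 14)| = |(0 4 5 16 2 10 7 9 14)| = 9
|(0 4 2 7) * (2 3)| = |(0 4 3 2 7)| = 5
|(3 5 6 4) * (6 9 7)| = |(3 5 9 7 6 4)| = 6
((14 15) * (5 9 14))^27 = (5 15 14 9) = ((5 9 14 15))^27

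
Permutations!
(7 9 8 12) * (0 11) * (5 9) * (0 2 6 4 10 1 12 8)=[11, 12, 6, 3, 10, 9, 4, 5, 8, 0, 1, 2, 7]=(0 11 2 6 4 10 1 12 7 5 9)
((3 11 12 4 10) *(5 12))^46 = (3 4 5)(10 12 11)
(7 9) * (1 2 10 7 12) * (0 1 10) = (0 1 2)(7 9 12 10) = [1, 2, 0, 3, 4, 5, 6, 9, 8, 12, 7, 11, 10]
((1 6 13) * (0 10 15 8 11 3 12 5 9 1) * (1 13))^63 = (0 8 12 13 15 3 9 10 11 5)(1 6)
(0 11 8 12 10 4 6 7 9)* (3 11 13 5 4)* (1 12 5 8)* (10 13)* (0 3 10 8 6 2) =[8, 12, 0, 11, 2, 4, 7, 9, 5, 3, 10, 1, 13, 6] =(0 8 5 4 2)(1 12 13 6 7 9 3 11)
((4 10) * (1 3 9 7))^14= ((1 3 9 7)(4 10))^14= (10)(1 9)(3 7)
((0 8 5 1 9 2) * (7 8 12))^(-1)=((0 12 7 8 5 1 9 2))^(-1)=(0 2 9 1 5 8 7 12)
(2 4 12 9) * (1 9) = [0, 9, 4, 3, 12, 5, 6, 7, 8, 2, 10, 11, 1] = (1 9 2 4 12)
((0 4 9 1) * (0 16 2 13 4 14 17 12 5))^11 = (0 14 17 12 5)(1 9 4 13 2 16)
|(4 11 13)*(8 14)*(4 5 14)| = 6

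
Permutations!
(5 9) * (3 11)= (3 11)(5 9)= [0, 1, 2, 11, 4, 9, 6, 7, 8, 5, 10, 3]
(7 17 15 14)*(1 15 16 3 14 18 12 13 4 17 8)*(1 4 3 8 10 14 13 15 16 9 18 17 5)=(1 16 8 4 5)(3 13)(7 10 14)(9 18 12 15 17)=[0, 16, 2, 13, 5, 1, 6, 10, 4, 18, 14, 11, 15, 3, 7, 17, 8, 9, 12]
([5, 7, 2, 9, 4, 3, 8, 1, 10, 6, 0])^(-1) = [10, 7, 2, 5, 4, 0, 9, 1, 6, 3, 8]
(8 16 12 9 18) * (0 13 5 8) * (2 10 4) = (0 13 5 8 16 12 9 18)(2 10 4) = [13, 1, 10, 3, 2, 8, 6, 7, 16, 18, 4, 11, 9, 5, 14, 15, 12, 17, 0]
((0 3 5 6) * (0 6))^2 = ((6)(0 3 5))^2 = (6)(0 5 3)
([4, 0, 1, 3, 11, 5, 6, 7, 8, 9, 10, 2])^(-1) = [1, 2, 11, 3, 0, 5, 6, 7, 8, 9, 10, 4]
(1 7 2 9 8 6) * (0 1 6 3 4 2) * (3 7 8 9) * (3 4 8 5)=(9)(0 1 5 3 8 7)(2 4)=[1, 5, 4, 8, 2, 3, 6, 0, 7, 9]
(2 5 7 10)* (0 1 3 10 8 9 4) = (0 1 3 10 2 5 7 8 9 4) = [1, 3, 5, 10, 0, 7, 6, 8, 9, 4, 2]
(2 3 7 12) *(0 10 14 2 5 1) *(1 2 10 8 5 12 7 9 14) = (0 8 5 2 3 9 14 10 1) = [8, 0, 3, 9, 4, 2, 6, 7, 5, 14, 1, 11, 12, 13, 10]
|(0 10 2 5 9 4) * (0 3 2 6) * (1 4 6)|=9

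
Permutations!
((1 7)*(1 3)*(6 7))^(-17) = ((1 6 7 3))^(-17) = (1 3 7 6)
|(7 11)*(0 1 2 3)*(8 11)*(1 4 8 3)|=|(0 4 8 11 7 3)(1 2)|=6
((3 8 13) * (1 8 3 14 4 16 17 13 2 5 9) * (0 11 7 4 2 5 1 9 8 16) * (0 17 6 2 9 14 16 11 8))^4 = ((0 8 5)(1 11 7 4 17 13 16 6 2)(9 14))^4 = (0 8 5)(1 17 2 4 6 7 16 11 13)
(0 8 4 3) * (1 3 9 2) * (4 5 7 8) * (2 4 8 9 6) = [8, 3, 1, 0, 6, 7, 2, 9, 5, 4] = (0 8 5 7 9 4 6 2 1 3)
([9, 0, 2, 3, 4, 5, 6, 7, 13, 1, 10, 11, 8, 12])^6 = [0, 1, 2, 3, 4, 5, 6, 7, 8, 9, 10, 11, 12, 13]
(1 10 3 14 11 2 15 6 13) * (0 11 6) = (0 11 2 15)(1 10 3 14 6 13) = [11, 10, 15, 14, 4, 5, 13, 7, 8, 9, 3, 2, 12, 1, 6, 0]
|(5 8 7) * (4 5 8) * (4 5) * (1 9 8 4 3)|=6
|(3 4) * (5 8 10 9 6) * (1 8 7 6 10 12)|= 6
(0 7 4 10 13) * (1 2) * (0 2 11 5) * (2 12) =(0 7 4 10 13 12 2 1 11 5) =[7, 11, 1, 3, 10, 0, 6, 4, 8, 9, 13, 5, 2, 12]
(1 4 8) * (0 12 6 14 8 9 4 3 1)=(0 12 6 14 8)(1 3)(4 9)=[12, 3, 2, 1, 9, 5, 14, 7, 0, 4, 10, 11, 6, 13, 8]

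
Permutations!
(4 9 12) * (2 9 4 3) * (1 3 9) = [0, 3, 1, 2, 4, 5, 6, 7, 8, 12, 10, 11, 9] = (1 3 2)(9 12)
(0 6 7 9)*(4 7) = (0 6 4 7 9) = [6, 1, 2, 3, 7, 5, 4, 9, 8, 0]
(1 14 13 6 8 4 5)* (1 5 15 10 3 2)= (1 14 13 6 8 4 15 10 3 2)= [0, 14, 1, 2, 15, 5, 8, 7, 4, 9, 3, 11, 12, 6, 13, 10]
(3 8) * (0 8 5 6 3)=[8, 1, 2, 5, 4, 6, 3, 7, 0]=(0 8)(3 5 6)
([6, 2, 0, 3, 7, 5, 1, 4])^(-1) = (0 2 1 6)(4 7)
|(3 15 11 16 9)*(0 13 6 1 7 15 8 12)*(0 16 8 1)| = 9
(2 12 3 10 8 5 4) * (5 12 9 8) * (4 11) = [0, 1, 9, 10, 2, 11, 6, 7, 12, 8, 5, 4, 3] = (2 9 8 12 3 10 5 11 4)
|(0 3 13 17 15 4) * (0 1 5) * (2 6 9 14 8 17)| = 13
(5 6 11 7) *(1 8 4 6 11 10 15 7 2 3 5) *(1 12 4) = (1 8)(2 3 5 11)(4 6 10 15 7 12) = [0, 8, 3, 5, 6, 11, 10, 12, 1, 9, 15, 2, 4, 13, 14, 7]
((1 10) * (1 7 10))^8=((7 10))^8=(10)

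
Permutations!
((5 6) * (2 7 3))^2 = ((2 7 3)(5 6))^2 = (2 3 7)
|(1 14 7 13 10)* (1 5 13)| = |(1 14 7)(5 13 10)| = 3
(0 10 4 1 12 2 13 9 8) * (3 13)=(0 10 4 1 12 2 3 13 9 8)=[10, 12, 3, 13, 1, 5, 6, 7, 0, 8, 4, 11, 2, 9]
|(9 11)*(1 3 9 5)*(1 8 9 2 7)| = 4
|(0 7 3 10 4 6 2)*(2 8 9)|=|(0 7 3 10 4 6 8 9 2)|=9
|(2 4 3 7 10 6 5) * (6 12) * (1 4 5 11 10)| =4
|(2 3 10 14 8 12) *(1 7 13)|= |(1 7 13)(2 3 10 14 8 12)|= 6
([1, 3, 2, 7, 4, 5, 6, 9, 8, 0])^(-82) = (0 7 1 9 3)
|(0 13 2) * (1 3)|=|(0 13 2)(1 3)|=6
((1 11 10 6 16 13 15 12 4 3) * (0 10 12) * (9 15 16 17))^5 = (0 15 9 17 6 10)(13 16)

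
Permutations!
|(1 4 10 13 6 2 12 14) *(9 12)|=9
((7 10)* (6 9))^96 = ((6 9)(7 10))^96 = (10)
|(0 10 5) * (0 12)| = |(0 10 5 12)| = 4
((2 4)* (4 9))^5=(2 4 9)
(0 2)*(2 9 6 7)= (0 9 6 7 2)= [9, 1, 0, 3, 4, 5, 7, 2, 8, 6]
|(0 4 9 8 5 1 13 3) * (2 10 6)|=|(0 4 9 8 5 1 13 3)(2 10 6)|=24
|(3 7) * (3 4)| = |(3 7 4)| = 3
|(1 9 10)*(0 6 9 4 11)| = |(0 6 9 10 1 4 11)| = 7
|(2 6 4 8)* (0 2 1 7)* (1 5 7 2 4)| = |(0 4 8 5 7)(1 2 6)| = 15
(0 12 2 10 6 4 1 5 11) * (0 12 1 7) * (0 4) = [1, 5, 10, 3, 7, 11, 0, 4, 8, 9, 6, 12, 2] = (0 1 5 11 12 2 10 6)(4 7)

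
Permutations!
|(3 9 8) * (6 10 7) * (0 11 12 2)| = 12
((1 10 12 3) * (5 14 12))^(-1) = ((1 10 5 14 12 3))^(-1) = (1 3 12 14 5 10)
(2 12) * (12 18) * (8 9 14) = (2 18 12)(8 9 14) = [0, 1, 18, 3, 4, 5, 6, 7, 9, 14, 10, 11, 2, 13, 8, 15, 16, 17, 12]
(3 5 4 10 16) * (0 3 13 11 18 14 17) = [3, 1, 2, 5, 10, 4, 6, 7, 8, 9, 16, 18, 12, 11, 17, 15, 13, 0, 14] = (0 3 5 4 10 16 13 11 18 14 17)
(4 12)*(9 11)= (4 12)(9 11)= [0, 1, 2, 3, 12, 5, 6, 7, 8, 11, 10, 9, 4]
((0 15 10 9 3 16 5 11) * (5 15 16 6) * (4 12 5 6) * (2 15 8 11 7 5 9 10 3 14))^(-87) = ((0 16 8 11)(2 15 3 4 12 9 14)(5 7))^(-87) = (0 16 8 11)(2 12 15 9 3 14 4)(5 7)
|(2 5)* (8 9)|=|(2 5)(8 9)|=2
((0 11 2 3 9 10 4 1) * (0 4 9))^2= ((0 11 2 3)(1 4)(9 10))^2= (0 2)(3 11)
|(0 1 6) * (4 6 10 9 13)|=|(0 1 10 9 13 4 6)|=7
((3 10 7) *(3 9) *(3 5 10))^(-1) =((5 10 7 9))^(-1) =(5 9 7 10)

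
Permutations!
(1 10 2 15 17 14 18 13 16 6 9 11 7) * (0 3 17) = (0 3 17 14 18 13 16 6 9 11 7 1 10 2 15) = [3, 10, 15, 17, 4, 5, 9, 1, 8, 11, 2, 7, 12, 16, 18, 0, 6, 14, 13]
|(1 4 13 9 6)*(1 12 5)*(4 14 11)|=9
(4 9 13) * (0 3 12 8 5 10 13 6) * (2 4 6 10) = (0 3 12 8 5 2 4 9 10 13 6) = [3, 1, 4, 12, 9, 2, 0, 7, 5, 10, 13, 11, 8, 6]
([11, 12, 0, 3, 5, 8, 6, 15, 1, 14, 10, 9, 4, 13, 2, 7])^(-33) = (0 9 2 11 14)(1 4 8 12 5)(7 15)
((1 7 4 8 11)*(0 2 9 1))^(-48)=((0 2 9 1 7 4 8 11))^(-48)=(11)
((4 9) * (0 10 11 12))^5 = ((0 10 11 12)(4 9))^5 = (0 10 11 12)(4 9)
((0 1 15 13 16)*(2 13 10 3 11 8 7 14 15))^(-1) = ((0 1 2 13 16)(3 11 8 7 14 15 10))^(-1) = (0 16 13 2 1)(3 10 15 14 7 8 11)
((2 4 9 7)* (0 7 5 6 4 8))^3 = (0 8 2 7)(4 6 5 9)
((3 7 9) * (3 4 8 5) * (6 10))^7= ((3 7 9 4 8 5)(6 10))^7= (3 7 9 4 8 5)(6 10)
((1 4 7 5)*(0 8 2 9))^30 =((0 8 2 9)(1 4 7 5))^30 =(0 2)(1 7)(4 5)(8 9)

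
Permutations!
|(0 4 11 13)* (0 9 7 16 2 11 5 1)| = |(0 4 5 1)(2 11 13 9 7 16)| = 12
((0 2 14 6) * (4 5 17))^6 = (17)(0 14)(2 6)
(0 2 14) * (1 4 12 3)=(0 2 14)(1 4 12 3)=[2, 4, 14, 1, 12, 5, 6, 7, 8, 9, 10, 11, 3, 13, 0]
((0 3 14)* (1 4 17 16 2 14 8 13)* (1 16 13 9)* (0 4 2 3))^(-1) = (1 9 8 3 16 13 17 4 14 2)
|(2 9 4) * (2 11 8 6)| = 6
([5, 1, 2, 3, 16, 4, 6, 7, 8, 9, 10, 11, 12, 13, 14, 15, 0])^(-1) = [16, 1, 2, 3, 5, 0, 6, 7, 8, 9, 10, 11, 12, 13, 14, 15, 4]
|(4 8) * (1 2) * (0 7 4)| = |(0 7 4 8)(1 2)| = 4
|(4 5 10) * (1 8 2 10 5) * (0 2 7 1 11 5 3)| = 21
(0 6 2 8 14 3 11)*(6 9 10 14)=(0 9 10 14 3 11)(2 8 6)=[9, 1, 8, 11, 4, 5, 2, 7, 6, 10, 14, 0, 12, 13, 3]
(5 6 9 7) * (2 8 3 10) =(2 8 3 10)(5 6 9 7) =[0, 1, 8, 10, 4, 6, 9, 5, 3, 7, 2]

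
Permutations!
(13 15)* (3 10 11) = (3 10 11)(13 15) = [0, 1, 2, 10, 4, 5, 6, 7, 8, 9, 11, 3, 12, 15, 14, 13]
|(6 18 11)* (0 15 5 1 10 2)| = 6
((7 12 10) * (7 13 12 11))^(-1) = (7 11)(10 12 13)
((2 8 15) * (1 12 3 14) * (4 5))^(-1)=(1 14 3 12)(2 15 8)(4 5)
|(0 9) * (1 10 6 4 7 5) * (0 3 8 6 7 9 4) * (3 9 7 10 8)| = |(10)(0 4 7 5 1 8 6)| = 7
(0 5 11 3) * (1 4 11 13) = (0 5 13 1 4 11 3) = [5, 4, 2, 0, 11, 13, 6, 7, 8, 9, 10, 3, 12, 1]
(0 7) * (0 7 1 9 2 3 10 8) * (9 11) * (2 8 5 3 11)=(0 1 2 11 9 8)(3 10 5)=[1, 2, 11, 10, 4, 3, 6, 7, 0, 8, 5, 9]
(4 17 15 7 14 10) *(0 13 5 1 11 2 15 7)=(0 13 5 1 11 2 15)(4 17 7 14 10)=[13, 11, 15, 3, 17, 1, 6, 14, 8, 9, 4, 2, 12, 5, 10, 0, 16, 7]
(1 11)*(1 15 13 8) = (1 11 15 13 8) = [0, 11, 2, 3, 4, 5, 6, 7, 1, 9, 10, 15, 12, 8, 14, 13]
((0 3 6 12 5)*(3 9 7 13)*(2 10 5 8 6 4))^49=(0 3 5 13 10 7 2 9 4)(6 12 8)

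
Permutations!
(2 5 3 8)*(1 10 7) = (1 10 7)(2 5 3 8) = [0, 10, 5, 8, 4, 3, 6, 1, 2, 9, 7]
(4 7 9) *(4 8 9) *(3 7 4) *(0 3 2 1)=[3, 0, 1, 7, 4, 5, 6, 2, 9, 8]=(0 3 7 2 1)(8 9)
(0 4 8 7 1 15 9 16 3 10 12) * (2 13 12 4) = (0 2 13 12)(1 15 9 16 3 10 4 8 7) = [2, 15, 13, 10, 8, 5, 6, 1, 7, 16, 4, 11, 0, 12, 14, 9, 3]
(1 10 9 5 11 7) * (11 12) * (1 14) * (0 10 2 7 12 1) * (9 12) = (0 10 12 11 9 5 1 2 7 14) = [10, 2, 7, 3, 4, 1, 6, 14, 8, 5, 12, 9, 11, 13, 0]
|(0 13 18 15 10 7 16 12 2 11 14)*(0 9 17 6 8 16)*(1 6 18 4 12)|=52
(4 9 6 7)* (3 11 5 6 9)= (3 11 5 6 7 4)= [0, 1, 2, 11, 3, 6, 7, 4, 8, 9, 10, 5]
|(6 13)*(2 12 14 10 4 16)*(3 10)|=|(2 12 14 3 10 4 16)(6 13)|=14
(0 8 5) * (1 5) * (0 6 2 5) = (0 8 1)(2 5 6) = [8, 0, 5, 3, 4, 6, 2, 7, 1]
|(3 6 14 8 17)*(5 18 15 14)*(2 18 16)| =10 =|(2 18 15 14 8 17 3 6 5 16)|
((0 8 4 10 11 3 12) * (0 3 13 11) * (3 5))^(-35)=(0 8 4 10)(3 12 5)(11 13)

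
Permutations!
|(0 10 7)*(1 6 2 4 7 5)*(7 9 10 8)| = 21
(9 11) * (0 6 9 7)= (0 6 9 11 7)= [6, 1, 2, 3, 4, 5, 9, 0, 8, 11, 10, 7]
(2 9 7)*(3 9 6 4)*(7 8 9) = (2 6 4 3 7)(8 9) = [0, 1, 6, 7, 3, 5, 4, 2, 9, 8]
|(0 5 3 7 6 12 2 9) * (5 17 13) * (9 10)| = |(0 17 13 5 3 7 6 12 2 10 9)| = 11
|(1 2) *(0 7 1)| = |(0 7 1 2)| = 4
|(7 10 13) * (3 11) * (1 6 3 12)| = 15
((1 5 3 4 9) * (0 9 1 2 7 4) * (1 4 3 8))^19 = (0 3 7 2 9)(1 5 8)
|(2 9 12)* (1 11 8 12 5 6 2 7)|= 20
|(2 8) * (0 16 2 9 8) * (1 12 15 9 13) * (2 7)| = 12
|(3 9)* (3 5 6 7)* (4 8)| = |(3 9 5 6 7)(4 8)| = 10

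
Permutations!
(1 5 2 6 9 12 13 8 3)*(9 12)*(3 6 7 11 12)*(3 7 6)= [0, 5, 6, 1, 4, 2, 7, 11, 3, 9, 10, 12, 13, 8]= (1 5 2 6 7 11 12 13 8 3)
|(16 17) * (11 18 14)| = 6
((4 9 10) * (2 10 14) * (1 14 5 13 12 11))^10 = ((1 14 2 10 4 9 5 13 12 11))^10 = (14)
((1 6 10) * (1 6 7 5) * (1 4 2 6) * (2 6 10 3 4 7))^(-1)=((1 2 10)(3 4 6)(5 7))^(-1)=(1 10 2)(3 6 4)(5 7)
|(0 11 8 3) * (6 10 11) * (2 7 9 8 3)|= 20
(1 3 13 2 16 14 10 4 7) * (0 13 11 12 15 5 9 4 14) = (0 13 2 16)(1 3 11 12 15 5 9 4 7)(10 14) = [13, 3, 16, 11, 7, 9, 6, 1, 8, 4, 14, 12, 15, 2, 10, 5, 0]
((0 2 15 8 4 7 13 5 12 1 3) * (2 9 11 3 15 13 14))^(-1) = ((0 9 11 3)(1 15 8 4 7 14 2 13 5 12))^(-1) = (0 3 11 9)(1 12 5 13 2 14 7 4 8 15)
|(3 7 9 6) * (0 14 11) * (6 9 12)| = |(0 14 11)(3 7 12 6)| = 12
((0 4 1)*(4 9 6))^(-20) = (9)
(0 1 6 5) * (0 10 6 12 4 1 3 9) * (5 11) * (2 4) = [3, 12, 4, 9, 1, 10, 11, 7, 8, 0, 6, 5, 2] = (0 3 9)(1 12 2 4)(5 10 6 11)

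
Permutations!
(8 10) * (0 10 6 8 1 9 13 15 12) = (0 10 1 9 13 15 12)(6 8) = [10, 9, 2, 3, 4, 5, 8, 7, 6, 13, 1, 11, 0, 15, 14, 12]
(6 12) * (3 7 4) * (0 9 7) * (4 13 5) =(0 9 7 13 5 4 3)(6 12) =[9, 1, 2, 0, 3, 4, 12, 13, 8, 7, 10, 11, 6, 5]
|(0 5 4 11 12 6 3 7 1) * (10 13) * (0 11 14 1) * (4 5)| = |(0 4 14 1 11 12 6 3 7)(10 13)| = 18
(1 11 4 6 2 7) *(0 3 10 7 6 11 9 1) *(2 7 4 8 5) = (0 3 10 4 11 8 5 2 6 7)(1 9) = [3, 9, 6, 10, 11, 2, 7, 0, 5, 1, 4, 8]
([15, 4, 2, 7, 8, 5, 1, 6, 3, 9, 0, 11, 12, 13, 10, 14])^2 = (0 14)(1 8 7)(3 6 4)(10 15)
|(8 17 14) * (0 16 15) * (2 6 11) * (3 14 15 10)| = 24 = |(0 16 10 3 14 8 17 15)(2 6 11)|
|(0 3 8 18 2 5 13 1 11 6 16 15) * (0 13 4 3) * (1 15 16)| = |(1 11 6)(2 5 4 3 8 18)(13 15)| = 6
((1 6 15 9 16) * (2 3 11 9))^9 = (1 6 15 2 3 11 9 16)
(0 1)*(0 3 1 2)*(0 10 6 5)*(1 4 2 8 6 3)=(0 8 6 5)(2 10 3 4)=[8, 1, 10, 4, 2, 0, 5, 7, 6, 9, 3]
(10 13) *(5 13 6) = (5 13 10 6) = [0, 1, 2, 3, 4, 13, 5, 7, 8, 9, 6, 11, 12, 10]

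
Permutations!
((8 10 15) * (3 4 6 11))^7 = (3 11 6 4)(8 10 15)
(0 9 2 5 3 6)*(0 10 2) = [9, 1, 5, 6, 4, 3, 10, 7, 8, 0, 2] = (0 9)(2 5 3 6 10)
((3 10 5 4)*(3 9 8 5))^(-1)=(3 10)(4 5 8 9)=((3 10)(4 9 8 5))^(-1)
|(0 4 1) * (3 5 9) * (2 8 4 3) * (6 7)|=|(0 3 5 9 2 8 4 1)(6 7)|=8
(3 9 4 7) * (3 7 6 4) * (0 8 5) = (0 8 5)(3 9)(4 6) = [8, 1, 2, 9, 6, 0, 4, 7, 5, 3]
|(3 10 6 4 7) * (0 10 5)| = 7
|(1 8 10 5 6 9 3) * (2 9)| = 8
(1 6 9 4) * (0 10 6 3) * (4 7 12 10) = [4, 3, 2, 0, 1, 5, 9, 12, 8, 7, 6, 11, 10] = (0 4 1 3)(6 9 7 12 10)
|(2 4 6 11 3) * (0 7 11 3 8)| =4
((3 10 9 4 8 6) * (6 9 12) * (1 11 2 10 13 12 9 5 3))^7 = ((1 11 2 10 9 4 8 5 3 13 12 6))^7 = (1 5 2 13 9 6 8 11 3 10 12 4)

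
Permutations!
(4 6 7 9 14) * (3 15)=(3 15)(4 6 7 9 14)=[0, 1, 2, 15, 6, 5, 7, 9, 8, 14, 10, 11, 12, 13, 4, 3]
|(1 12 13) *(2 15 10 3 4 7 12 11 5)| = 11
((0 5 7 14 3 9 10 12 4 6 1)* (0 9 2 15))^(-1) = ((0 5 7 14 3 2 15)(1 9 10 12 4 6))^(-1) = (0 15 2 3 14 7 5)(1 6 4 12 10 9)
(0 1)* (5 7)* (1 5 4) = (0 5 7 4 1) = [5, 0, 2, 3, 1, 7, 6, 4]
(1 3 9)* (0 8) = (0 8)(1 3 9) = [8, 3, 2, 9, 4, 5, 6, 7, 0, 1]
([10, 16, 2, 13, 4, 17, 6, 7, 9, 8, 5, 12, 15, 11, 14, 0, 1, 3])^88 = (0 12 13 17 10 15 11 3 5)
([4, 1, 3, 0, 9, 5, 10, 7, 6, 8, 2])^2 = [9, 1, 0, 4, 8, 5, 2, 7, 10, 6, 3]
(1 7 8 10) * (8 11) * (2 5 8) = (1 7 11 2 5 8 10) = [0, 7, 5, 3, 4, 8, 6, 11, 10, 9, 1, 2]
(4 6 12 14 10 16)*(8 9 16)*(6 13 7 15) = (4 13 7 15 6 12 14 10 8 9 16) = [0, 1, 2, 3, 13, 5, 12, 15, 9, 16, 8, 11, 14, 7, 10, 6, 4]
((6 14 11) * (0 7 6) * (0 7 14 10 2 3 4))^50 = (0 10 14 2 11 3 7 4 6)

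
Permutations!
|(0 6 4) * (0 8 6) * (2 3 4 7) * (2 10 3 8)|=7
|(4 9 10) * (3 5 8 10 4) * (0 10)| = 10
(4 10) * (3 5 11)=(3 5 11)(4 10)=[0, 1, 2, 5, 10, 11, 6, 7, 8, 9, 4, 3]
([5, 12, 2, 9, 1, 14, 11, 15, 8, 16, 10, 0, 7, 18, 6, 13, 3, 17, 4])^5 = [0, 18, 2, 16, 13, 5, 6, 1, 8, 3, 10, 11, 4, 7, 14, 12, 9, 17, 15]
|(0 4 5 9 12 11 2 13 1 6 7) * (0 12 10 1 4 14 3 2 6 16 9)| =28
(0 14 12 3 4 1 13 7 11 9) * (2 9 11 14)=(0 2 9)(1 13 7 14 12 3 4)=[2, 13, 9, 4, 1, 5, 6, 14, 8, 0, 10, 11, 3, 7, 12]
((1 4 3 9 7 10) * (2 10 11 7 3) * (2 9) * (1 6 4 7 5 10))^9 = ((1 7 11 5 10 6 4 9 3 2))^9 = (1 2 3 9 4 6 10 5 11 7)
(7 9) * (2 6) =(2 6)(7 9) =[0, 1, 6, 3, 4, 5, 2, 9, 8, 7]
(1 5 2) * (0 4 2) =(0 4 2 1 5) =[4, 5, 1, 3, 2, 0]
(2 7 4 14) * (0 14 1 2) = (0 14)(1 2 7 4) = [14, 2, 7, 3, 1, 5, 6, 4, 8, 9, 10, 11, 12, 13, 0]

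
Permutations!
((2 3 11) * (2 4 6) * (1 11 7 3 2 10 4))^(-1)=(1 11)(3 7)(4 10 6)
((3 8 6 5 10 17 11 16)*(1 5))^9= (17)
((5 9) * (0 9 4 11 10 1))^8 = (0 9 5 4 11 10 1)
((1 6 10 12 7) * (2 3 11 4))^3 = ((1 6 10 12 7)(2 3 11 4))^3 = (1 12 6 7 10)(2 4 11 3)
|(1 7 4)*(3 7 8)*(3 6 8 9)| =|(1 9 3 7 4)(6 8)| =10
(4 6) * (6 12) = (4 12 6) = [0, 1, 2, 3, 12, 5, 4, 7, 8, 9, 10, 11, 6]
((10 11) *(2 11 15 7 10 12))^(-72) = (15)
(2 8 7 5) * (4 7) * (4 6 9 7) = (2 8 6 9 7 5) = [0, 1, 8, 3, 4, 2, 9, 5, 6, 7]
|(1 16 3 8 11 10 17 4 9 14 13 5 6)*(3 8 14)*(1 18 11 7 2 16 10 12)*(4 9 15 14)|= 28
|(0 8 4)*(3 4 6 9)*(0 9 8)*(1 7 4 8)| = |(1 7 4 9 3 8 6)| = 7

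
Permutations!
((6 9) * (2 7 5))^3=(6 9)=((2 7 5)(6 9))^3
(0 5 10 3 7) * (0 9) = [5, 1, 2, 7, 4, 10, 6, 9, 8, 0, 3] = (0 5 10 3 7 9)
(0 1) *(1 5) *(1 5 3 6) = (0 3 6 1) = [3, 0, 2, 6, 4, 5, 1]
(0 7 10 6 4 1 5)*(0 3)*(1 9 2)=(0 7 10 6 4 9 2 1 5 3)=[7, 5, 1, 0, 9, 3, 4, 10, 8, 2, 6]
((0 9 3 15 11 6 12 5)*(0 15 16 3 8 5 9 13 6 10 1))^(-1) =((0 13 6 12 9 8 5 15 11 10 1)(3 16))^(-1) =(0 1 10 11 15 5 8 9 12 6 13)(3 16)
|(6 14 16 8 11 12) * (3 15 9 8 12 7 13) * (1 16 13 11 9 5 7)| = 22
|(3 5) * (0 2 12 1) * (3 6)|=12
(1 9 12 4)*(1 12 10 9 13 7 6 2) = (1 13 7 6 2)(4 12)(9 10) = [0, 13, 1, 3, 12, 5, 2, 6, 8, 10, 9, 11, 4, 7]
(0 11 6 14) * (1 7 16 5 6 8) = (0 11 8 1 7 16 5 6 14) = [11, 7, 2, 3, 4, 6, 14, 16, 1, 9, 10, 8, 12, 13, 0, 15, 5]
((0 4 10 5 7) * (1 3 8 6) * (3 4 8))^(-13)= (0 1 5 8 4 7 6 10)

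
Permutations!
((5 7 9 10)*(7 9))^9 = ((5 9 10))^9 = (10)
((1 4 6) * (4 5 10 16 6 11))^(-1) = (1 6 16 10 5)(4 11)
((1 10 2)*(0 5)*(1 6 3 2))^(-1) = ((0 5)(1 10)(2 6 3))^(-1) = (0 5)(1 10)(2 3 6)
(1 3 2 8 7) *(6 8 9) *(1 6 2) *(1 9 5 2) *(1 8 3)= (2 5)(3 9 8 7 6)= [0, 1, 5, 9, 4, 2, 3, 6, 7, 8]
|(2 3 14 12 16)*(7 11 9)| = |(2 3 14 12 16)(7 11 9)| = 15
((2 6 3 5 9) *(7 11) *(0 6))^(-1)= ((0 6 3 5 9 2)(7 11))^(-1)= (0 2 9 5 3 6)(7 11)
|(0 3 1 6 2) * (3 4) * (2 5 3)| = 12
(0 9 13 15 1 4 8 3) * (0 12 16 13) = [9, 4, 2, 12, 8, 5, 6, 7, 3, 0, 10, 11, 16, 15, 14, 1, 13] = (0 9)(1 4 8 3 12 16 13 15)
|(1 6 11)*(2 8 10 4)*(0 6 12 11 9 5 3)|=|(0 6 9 5 3)(1 12 11)(2 8 10 4)|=60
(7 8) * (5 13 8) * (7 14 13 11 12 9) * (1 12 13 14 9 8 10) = (14)(1 12 8 9 7 5 11 13 10) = [0, 12, 2, 3, 4, 11, 6, 5, 9, 7, 1, 13, 8, 10, 14]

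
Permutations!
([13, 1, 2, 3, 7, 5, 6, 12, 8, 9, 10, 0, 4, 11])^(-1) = [11, 1, 2, 3, 12, 5, 6, 4, 8, 9, 10, 13, 7, 0]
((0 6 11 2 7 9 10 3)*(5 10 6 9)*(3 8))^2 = ((0 9 6 11 2 7 5 10 8 3))^2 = (0 6 2 5 8)(3 9 11 7 10)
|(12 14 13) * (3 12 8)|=|(3 12 14 13 8)|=5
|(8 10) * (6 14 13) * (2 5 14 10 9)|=8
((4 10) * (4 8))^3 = (10)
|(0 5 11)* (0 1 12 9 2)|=7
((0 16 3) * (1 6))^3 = ((0 16 3)(1 6))^3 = (16)(1 6)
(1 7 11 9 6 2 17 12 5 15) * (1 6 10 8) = (1 7 11 9 10 8)(2 17 12 5 15 6) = [0, 7, 17, 3, 4, 15, 2, 11, 1, 10, 8, 9, 5, 13, 14, 6, 16, 12]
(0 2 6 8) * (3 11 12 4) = (0 2 6 8)(3 11 12 4) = [2, 1, 6, 11, 3, 5, 8, 7, 0, 9, 10, 12, 4]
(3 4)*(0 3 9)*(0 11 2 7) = [3, 1, 7, 4, 9, 5, 6, 0, 8, 11, 10, 2] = (0 3 4 9 11 2 7)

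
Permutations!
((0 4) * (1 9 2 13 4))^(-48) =((0 1 9 2 13 4))^(-48) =(13)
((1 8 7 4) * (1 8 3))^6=(8)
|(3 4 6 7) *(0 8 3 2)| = 7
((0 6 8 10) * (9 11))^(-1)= (0 10 8 6)(9 11)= ((0 6 8 10)(9 11))^(-1)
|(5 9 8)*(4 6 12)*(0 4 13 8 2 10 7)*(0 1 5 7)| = 12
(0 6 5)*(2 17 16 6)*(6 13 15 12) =[2, 1, 17, 3, 4, 0, 5, 7, 8, 9, 10, 11, 6, 15, 14, 12, 13, 16] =(0 2 17 16 13 15 12 6 5)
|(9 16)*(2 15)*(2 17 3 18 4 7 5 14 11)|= 10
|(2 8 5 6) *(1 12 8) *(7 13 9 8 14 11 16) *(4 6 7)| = |(1 12 14 11 16 4 6 2)(5 7 13 9 8)| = 40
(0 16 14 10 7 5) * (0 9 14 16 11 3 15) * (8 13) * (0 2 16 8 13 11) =(2 16 8 11 3 15)(5 9 14 10 7) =[0, 1, 16, 15, 4, 9, 6, 5, 11, 14, 7, 3, 12, 13, 10, 2, 8]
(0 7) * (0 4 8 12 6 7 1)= (0 1)(4 8 12 6 7)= [1, 0, 2, 3, 8, 5, 7, 4, 12, 9, 10, 11, 6]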